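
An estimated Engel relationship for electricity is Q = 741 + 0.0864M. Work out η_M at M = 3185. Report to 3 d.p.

0.271

At M = 3185: Q = 1016.184.
dQ/dM = 0.0864.
η = (dQ/dM)·(M/Q) = 0.0864 × (3185/1016.184) = 0.271.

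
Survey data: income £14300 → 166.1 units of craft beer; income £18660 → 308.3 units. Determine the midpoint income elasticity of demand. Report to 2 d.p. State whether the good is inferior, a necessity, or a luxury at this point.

2.27 (luxury)

ΔQ = 308.3 − 166.1 = 142.2; midpoint Q̄ = (166.1 + 308.3)/2 = 237.2.
ΔI = 18660 − 14300 = 4360; midpoint Ī = (14300 + 18660)/2 = 16480.
η = (ΔQ/Q̄) ÷ (ΔI/Ī) = (142.2/237.2) ÷ (4360/16480) = 2.27.
η > 1 ⇒ luxury.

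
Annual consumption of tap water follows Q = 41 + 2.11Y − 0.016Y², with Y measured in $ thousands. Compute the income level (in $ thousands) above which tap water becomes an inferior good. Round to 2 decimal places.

65.94

dQ/dY = 2.11 − 0.032Y.
The good is inferior where dQ/dY < 0. Setting dQ/dY = 0 gives Y = 2.11 / 0.032 = 65.94.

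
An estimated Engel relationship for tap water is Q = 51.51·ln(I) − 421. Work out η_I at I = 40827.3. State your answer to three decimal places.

At I = 40827.3: Q = 125.887.
dQ/dI = 51.51/I = 0.00126166 at this income.
η = (dQ/dI)·(I/Q) = 0.00126166 × (40827.3/125.887) = 0.409.

0.409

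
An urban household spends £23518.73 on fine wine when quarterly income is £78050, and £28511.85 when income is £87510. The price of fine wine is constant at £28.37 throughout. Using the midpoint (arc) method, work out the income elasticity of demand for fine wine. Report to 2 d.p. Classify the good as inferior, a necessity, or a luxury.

1.68 (luxury)

With a constant price, Q₁ = 23518.73/28.37 = 829.000 and Q₂ = 28511.85/28.37 = 1005.000 (equivalently, work directly with expenditure since P cancels).
Midpoint %ΔQ = (28511.85 − 23518.73)/26015.29 = 0.19193; midpoint %ΔI = (87510 − 78050)/82780 = 0.11428.
η = 0.19193 / 0.11428 = 1.68.
η > 1 ⇒ luxury.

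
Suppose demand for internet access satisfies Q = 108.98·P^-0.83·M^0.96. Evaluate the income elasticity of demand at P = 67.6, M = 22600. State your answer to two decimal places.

For a multiplicative demand Q = A·P^α·M^β, the income elasticity is β everywhere.
Here β = 0.96, so η = 0.96.

0.96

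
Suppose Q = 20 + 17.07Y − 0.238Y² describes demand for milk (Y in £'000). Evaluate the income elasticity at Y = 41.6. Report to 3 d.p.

-0.357

At Y = 41.6: Q = 318.2387.
dQ/dY = 17.07 − 0.476Y = -2.73160.
η = (dQ/dY)·(Y/Q) = -2.73160 × (41.6/318.2387) = -0.357.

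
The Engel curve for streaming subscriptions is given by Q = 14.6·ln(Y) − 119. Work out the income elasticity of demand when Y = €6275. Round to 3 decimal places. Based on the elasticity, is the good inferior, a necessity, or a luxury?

1.685 (luxury)

At Y = 6275: Q = 8.667.
dQ/dY = 14.6/Y = 0.00232669 at this income.
η = (dQ/dY)·(Y/Q) = 0.00232669 × (6275/8.667) = 1.685.
Since η > 1, the good is a luxury.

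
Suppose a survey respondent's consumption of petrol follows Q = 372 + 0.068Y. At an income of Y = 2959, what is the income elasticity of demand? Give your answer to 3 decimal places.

At Y = 2959: Q = 573.212.
dQ/dY = 0.068.
η = (dQ/dY)·(Y/Q) = 0.068 × (2959/573.212) = 0.351.

0.351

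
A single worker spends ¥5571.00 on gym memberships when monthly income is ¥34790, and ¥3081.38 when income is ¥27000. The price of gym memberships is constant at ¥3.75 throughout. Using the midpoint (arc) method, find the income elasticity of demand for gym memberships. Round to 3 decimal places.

2.282

With a constant price, Q₁ = 5571.00/3.75 = 1485.600 and Q₂ = 3081.38/3.75 = 821.701 (equivalently, work directly with expenditure since P cancels).
Midpoint %ΔQ = (3081.38 − 5571.00)/4326.19 = -0.57548; midpoint %ΔI = (27000 − 34790)/30895 = -0.25214.
η = -0.57548 / -0.25214 = 2.282.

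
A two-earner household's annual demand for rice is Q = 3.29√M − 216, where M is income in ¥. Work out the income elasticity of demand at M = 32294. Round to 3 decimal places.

0.788

At M = 32294: Q = 375.230.
dQ/dM = 3.29/(2√M) = 0.00915388 at this income.
η = (dQ/dM)·(M/Q) = 0.00915388 × (32294/375.230) = 0.788.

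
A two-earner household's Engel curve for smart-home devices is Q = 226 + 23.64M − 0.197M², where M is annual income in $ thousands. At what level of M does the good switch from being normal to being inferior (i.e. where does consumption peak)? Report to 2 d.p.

dQ/dM = 23.64 − 0.394M.
The good is inferior where dQ/dM < 0. Setting dQ/dM = 0 gives M = 23.64 / 0.394 = 60.00.

60.00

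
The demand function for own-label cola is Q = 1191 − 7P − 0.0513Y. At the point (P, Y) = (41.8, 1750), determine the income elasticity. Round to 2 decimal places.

At P = 41.8, Y = 1750: Q = 808.625.
Holding P constant, ∂Q/∂Y = −0.0513.
η_Y = (∂Q/∂Y)·(Y/Q) = -0.0513 × (1750/808.625) = -0.11.

-0.11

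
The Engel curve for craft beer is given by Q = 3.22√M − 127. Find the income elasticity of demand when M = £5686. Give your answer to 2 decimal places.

At M = 5686: Q = 115.806.
dQ/dM = 3.22/(2√M) = 0.0213512 at this income.
η = (dQ/dM)·(M/Q) = 0.0213512 × (5686/115.806) = 1.05.

1.05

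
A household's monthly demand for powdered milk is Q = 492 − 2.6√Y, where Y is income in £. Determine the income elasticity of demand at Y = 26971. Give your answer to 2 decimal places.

-3.28

At Y = 26971: Q = 65.006.
dQ/dY = -2.6/(2√Y) = -0.0079158 at this income.
η = (dQ/dY)·(Y/Q) = -0.0079158 × (26971/65.006) = -3.28.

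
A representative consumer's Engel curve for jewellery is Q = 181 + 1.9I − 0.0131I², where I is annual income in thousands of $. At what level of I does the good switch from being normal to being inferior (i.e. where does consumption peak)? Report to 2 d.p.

dQ/dI = 1.9 − 0.0262I.
The good is inferior where dQ/dI < 0. Setting dQ/dI = 0 gives I = 1.9 / 0.0262 = 72.52.

72.52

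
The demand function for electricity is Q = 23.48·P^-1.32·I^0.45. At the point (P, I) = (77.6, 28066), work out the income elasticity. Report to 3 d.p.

0.450

For a multiplicative demand Q = A·P^α·I^β, the income elasticity is β everywhere.
Here β = 0.45, so η = 0.450.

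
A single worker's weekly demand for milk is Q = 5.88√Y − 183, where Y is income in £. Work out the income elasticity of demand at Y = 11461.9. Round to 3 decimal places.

0.705

At Y = 11461.9: Q = 446.514.
dQ/dY = 5.88/(2√Y) = 0.0274612 at this income.
η = (dQ/dY)·(Y/Q) = 0.0274612 × (11461.9/446.514) = 0.705.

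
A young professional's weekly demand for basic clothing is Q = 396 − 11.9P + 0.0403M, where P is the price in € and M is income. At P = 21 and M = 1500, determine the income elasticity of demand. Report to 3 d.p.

At P = 21, M = 1500: Q = 206.550.
Holding P constant, ∂Q/∂M = 0.0403.
η_M = (∂Q/∂M)·(M/Q) = 0.0403 × (1500/206.550) = 0.293.

0.293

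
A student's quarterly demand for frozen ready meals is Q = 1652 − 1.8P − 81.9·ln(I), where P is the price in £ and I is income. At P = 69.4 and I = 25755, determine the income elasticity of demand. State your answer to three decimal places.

At P = 69.4, I = 25755: Q = 695.272.
Holding P constant, ∂Q/∂I = -81.9/I = -0.00317997.
η_I = (∂Q/∂I)·(I/Q) = -0.00317997 × (25755/695.272) = -0.118.

-0.118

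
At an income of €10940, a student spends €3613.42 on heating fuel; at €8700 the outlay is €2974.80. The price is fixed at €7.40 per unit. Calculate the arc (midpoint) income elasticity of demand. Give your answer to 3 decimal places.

With a constant price, Q₁ = 3613.42/7.40 = 488.300 and Q₂ = 2974.80/7.40 = 402.000 (equivalently, work directly with expenditure since P cancels).
Midpoint %ΔQ = (2974.80 − 3613.42)/3294.11 = -0.19387; midpoint %ΔI = (8700 − 10940)/9820 = -0.22811.
η = -0.19387 / -0.22811 = 0.850.

0.850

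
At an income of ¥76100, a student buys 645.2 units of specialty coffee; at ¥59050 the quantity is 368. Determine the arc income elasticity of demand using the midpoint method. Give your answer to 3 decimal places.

2.169

ΔQ = 368 − 645.2 = -277.2; midpoint Q̄ = (645.2 + 368)/2 = 506.6.
ΔI = 59050 − 76100 = -17050; midpoint Ī = (76100 + 59050)/2 = 67575.
η = (ΔQ/Q̄) ÷ (ΔI/Ī) = (-277.2/506.6) ÷ (-17050/67575) = 2.169.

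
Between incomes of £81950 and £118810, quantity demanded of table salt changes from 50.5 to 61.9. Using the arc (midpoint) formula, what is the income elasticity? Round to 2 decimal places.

0.55

ΔQ = 61.9 − 50.5 = 11.4; midpoint Q̄ = (50.5 + 61.9)/2 = 56.2.
ΔI = 118810 − 81950 = 36860; midpoint Ī = (81950 + 118810)/2 = 100380.
η = (ΔQ/Q̄) ÷ (ΔI/Ī) = (11.4/56.2) ÷ (36860/100380) = 0.55.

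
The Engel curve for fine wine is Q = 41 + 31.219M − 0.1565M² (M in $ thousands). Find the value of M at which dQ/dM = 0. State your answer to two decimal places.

99.74

dQ/dM = 31.219 − 0.313M.
The good is inferior where dQ/dM < 0. Setting dQ/dM = 0 gives M = 31.219 / 0.313 = 99.74.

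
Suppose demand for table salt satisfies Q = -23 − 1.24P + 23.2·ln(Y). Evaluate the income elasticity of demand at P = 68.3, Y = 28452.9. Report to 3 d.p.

0.178

At P = 68.3, Y = 28452.9: Q = 130.247.
Holding P constant, ∂Q/∂Y = 23.2/Y = 0.000815383.
η_Y = (∂Q/∂Y)·(Y/Q) = 0.000815383 × (28452.9/130.247) = 0.178.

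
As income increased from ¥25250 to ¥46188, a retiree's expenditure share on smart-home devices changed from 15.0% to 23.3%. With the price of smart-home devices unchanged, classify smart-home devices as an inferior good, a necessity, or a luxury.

luxury

The budget share rises as income rises, so η > 1.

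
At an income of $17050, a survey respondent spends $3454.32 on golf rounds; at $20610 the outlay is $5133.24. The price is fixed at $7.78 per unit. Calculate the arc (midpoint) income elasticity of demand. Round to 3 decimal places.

With a constant price, Q₁ = 3454.32/7.78 = 444.000 and Q₂ = 5133.24/7.78 = 659.799 (equivalently, work directly with expenditure since P cancels).
Midpoint %ΔQ = (5133.24 − 3454.32)/4293.78 = 0.39101; midpoint %ΔI = (20610 − 17050)/18830 = 0.18906.
η = 0.39101 / 0.18906 = 2.068.

2.068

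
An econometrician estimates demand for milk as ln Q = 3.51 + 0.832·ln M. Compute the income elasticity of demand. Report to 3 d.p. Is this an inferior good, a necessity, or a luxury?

In a log-linear demand, the coefficient on ln M is the income elasticity.
So η = 0.832.
0 < η < 1 ⇒ necessity.

0.832 (necessity)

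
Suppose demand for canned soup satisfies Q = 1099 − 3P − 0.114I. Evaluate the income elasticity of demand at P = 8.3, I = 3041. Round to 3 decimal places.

-0.477

At P = 8.3, I = 3041: Q = 727.426.
Holding P constant, ∂Q/∂I = −0.114.
η_I = (∂Q/∂I)·(I/Q) = -0.114 × (3041/727.426) = -0.477.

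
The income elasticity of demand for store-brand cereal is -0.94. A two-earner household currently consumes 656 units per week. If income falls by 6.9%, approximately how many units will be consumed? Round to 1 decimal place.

%ΔQ ≈ η × %ΔI = -0.94 × (-6.9%) = 6.486%.
New Q ≈ 656 × (1 + 0.06486) = 698.5.

698.5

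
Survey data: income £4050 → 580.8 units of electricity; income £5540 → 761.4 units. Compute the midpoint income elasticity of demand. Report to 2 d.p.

ΔQ = 761.4 − 580.8 = 180.6; midpoint Q̄ = (580.8 + 761.4)/2 = 671.1.
ΔI = 5540 − 4050 = 1490; midpoint Ī = (4050 + 5540)/2 = 4795.
η = (ΔQ/Q̄) ÷ (ΔI/Ī) = (180.6/671.1) ÷ (1490/4795) = 0.87.

0.87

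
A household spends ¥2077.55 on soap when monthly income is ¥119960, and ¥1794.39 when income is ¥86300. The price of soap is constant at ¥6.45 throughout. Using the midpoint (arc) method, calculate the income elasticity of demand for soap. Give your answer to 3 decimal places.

0.448

With a constant price, Q₁ = 2077.55/6.45 = 322.101 and Q₂ = 1794.39/6.45 = 278.200 (equivalently, work directly with expenditure since P cancels).
Midpoint %ΔQ = (1794.39 − 2077.55)/1935.97 = -0.14626; midpoint %ΔI = (86300 − 119960)/103130 = -0.32638.
η = -0.14626 / -0.32638 = 0.448.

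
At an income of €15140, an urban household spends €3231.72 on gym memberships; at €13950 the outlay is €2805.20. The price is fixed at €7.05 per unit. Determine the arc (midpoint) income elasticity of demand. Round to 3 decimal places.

1.727

With a constant price, Q₁ = 3231.72/7.05 = 458.400 and Q₂ = 2805.20/7.05 = 397.901 (equivalently, work directly with expenditure since P cancels).
Midpoint %ΔQ = (2805.20 − 3231.72)/3018.46 = -0.14130; midpoint %ΔI = (13950 − 15140)/14545 = -0.08182.
η = -0.14130 / -0.08182 = 1.727.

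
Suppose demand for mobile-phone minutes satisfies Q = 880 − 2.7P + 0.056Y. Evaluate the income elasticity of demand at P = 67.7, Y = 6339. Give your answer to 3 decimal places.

At P = 67.7, Y = 6339: Q = 1052.194.
Holding P constant, ∂Q/∂Y = 0.056.
η_Y = (∂Q/∂Y)·(Y/Q) = 0.056 × (6339/1052.194) = 0.337.

0.337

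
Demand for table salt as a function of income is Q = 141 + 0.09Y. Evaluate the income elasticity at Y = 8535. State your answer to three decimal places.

0.845

At Y = 8535: Q = 909.150.
dQ/dY = 0.09.
η = (dQ/dY)·(Y/Q) = 0.09 × (8535/909.150) = 0.845.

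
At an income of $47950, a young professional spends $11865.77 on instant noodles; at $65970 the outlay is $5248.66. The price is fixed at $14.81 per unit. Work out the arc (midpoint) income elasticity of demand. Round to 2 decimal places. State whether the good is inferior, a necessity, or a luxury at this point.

-2.44 (inferior good)

With a constant price, Q₁ = 11865.77/14.81 = 801.200 and Q₂ = 5248.66/14.81 = 354.400 (equivalently, work directly with expenditure since P cancels).
Midpoint %ΔQ = (5248.66 − 11865.77)/8557.22 = -0.77328; midpoint %ΔI = (65970 − 47950)/56960 = 0.31636.
η = -0.77328 / 0.31636 = -2.44.
η < 0 ⇒ inferior good.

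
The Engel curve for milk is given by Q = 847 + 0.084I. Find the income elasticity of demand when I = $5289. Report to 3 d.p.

At I = 5289: Q = 1291.276.
dQ/dI = 0.084.
η = (dQ/dI)·(I/Q) = 0.084 × (5289/1291.276) = 0.344.

0.344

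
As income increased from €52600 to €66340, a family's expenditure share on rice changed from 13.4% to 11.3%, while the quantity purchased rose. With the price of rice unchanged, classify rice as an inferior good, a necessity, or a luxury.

necessity

Quantity rises but the budget share falls as income rises, so 0 < η < 1.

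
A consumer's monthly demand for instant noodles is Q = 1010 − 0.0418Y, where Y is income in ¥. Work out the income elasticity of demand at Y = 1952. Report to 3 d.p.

At Y = 1952: Q = 928.406.
dQ/dY = −0.0418.
η = (dQ/dY)·(Y/Q) = -0.0418 × (1952/928.406) = -0.088.

-0.088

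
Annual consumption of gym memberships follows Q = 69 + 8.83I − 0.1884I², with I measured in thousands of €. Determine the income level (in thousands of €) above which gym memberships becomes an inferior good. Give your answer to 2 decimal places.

23.43

dQ/dI = 8.83 − 0.3768I.
The good is inferior where dQ/dI < 0. Setting dQ/dI = 0 gives I = 8.83 / 0.3768 = 23.43.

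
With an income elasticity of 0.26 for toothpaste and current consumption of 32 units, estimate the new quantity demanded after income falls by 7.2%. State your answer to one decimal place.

31.4

%ΔQ ≈ η × %ΔI = 0.26 × (-7.2%) = -1.872%.
New Q ≈ 32 × (1 − 0.01872) = 31.4.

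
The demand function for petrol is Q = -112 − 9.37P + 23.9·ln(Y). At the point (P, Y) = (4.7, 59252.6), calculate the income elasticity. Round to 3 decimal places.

At P = 4.7, Y = 59252.6: Q = 106.612.
Holding P constant, ∂Q/∂Y = 23.9/Y = 0.000403358.
η_Y = (∂Q/∂Y)·(Y/Q) = 0.000403358 × (59252.6/106.612) = 0.224.

0.224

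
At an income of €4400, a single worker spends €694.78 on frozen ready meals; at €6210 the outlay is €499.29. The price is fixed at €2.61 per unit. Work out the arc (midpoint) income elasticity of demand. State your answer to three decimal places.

With a constant price, Q₁ = 694.78/2.61 = 266.199 and Q₂ = 499.29/2.61 = 191.299 (equivalently, work directly with expenditure since P cancels).
Midpoint %ΔQ = (499.29 − 694.78)/597.04 = -0.32743; midpoint %ΔI = (6210 − 4400)/5305 = 0.34119.
η = -0.32743 / 0.34119 = -0.960.

-0.960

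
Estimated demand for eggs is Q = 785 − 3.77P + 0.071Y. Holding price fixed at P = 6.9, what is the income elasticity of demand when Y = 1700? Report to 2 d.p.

At P = 6.9, Y = 1700: Q = 879.687.
Holding P constant, ∂Q/∂Y = 0.071.
η_Y = (∂Q/∂Y)·(Y/Q) = 0.071 × (1700/879.687) = 0.14.

0.14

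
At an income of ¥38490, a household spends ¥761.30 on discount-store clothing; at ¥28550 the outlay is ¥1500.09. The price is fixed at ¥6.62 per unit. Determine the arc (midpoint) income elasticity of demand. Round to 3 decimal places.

With a constant price, Q₁ = 761.30/6.62 = 115.000 and Q₂ = 1500.09/6.62 = 226.600 (equivalently, work directly with expenditure since P cancels).
Midpoint %ΔQ = (1500.09 − 761.30)/1130.70 = 0.65339; midpoint %ΔI = (28550 − 38490)/33520 = -0.29654.
η = 0.65339 / -0.29654 = -2.203.

-2.203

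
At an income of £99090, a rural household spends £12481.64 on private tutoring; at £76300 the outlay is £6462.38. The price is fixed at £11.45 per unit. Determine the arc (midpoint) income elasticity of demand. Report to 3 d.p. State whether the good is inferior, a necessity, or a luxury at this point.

2.445 (luxury)

With a constant price, Q₁ = 12481.64/11.45 = 1090.100 and Q₂ = 6462.38/11.45 = 564.400 (equivalently, work directly with expenditure since P cancels).
Midpoint %ΔQ = (6462.38 − 12481.64)/9472.01 = -0.63548; midpoint %ΔI = (76300 − 99090)/87695 = -0.25988.
η = -0.63548 / -0.25988 = 2.445.
η > 1 ⇒ luxury.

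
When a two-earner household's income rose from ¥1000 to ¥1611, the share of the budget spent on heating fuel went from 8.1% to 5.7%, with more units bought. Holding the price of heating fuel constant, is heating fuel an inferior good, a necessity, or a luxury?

Quantity rises but the budget share falls as income rises, so 0 < η < 1.

necessity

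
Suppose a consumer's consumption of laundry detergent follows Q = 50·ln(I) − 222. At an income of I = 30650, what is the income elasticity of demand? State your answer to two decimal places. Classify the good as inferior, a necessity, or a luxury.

0.17 (necessity)

At I = 30650: Q = 294.519.
dQ/dI = 50/I = 0.00163132 at this income.
η = (dQ/dI)·(I/Q) = 0.00163132 × (30650/294.519) = 0.17.
Since 0 < η < 1, the good is a necessity.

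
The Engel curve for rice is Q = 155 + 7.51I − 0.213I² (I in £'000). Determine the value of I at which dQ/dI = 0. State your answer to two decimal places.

dQ/dI = 7.51 − 0.426I.
The good is inferior where dQ/dI < 0. Setting dQ/dI = 0 gives I = 7.51 / 0.426 = 17.63.

17.63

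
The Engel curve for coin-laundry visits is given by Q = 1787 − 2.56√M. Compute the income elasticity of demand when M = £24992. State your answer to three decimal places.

At M = 24992: Q = 1382.293.
dQ/dM = -2.56/(2√M) = -0.00809673 at this income.
η = (dQ/dM)·(M/Q) = -0.00809673 × (24992/1382.293) = -0.146.

-0.146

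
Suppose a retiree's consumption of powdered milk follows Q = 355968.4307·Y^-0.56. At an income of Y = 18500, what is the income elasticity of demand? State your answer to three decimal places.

-0.560

For Q = A·Y^β the income elasticity is constant and equal to β.
Here β = -0.56, so η = -0.560.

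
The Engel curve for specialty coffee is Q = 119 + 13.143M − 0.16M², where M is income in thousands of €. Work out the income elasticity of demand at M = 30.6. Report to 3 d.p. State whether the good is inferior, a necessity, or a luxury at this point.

0.276 (necessity)

At M = 30.6: Q = 371.3582.
dQ/dM = 13.143 − 0.32M = 3.35100.
η = (dQ/dM)·(M/Q) = 3.35100 × (30.6/371.3582) = 0.276.
0 < η < 1 ⇒ necessity.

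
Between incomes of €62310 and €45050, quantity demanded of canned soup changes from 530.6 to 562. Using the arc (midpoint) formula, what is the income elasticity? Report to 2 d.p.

-0.18

ΔQ = 562 − 530.6 = 31.4; midpoint Q̄ = (530.6 + 562)/2 = 546.3.
ΔI = 45050 − 62310 = -17260; midpoint Ī = (62310 + 45050)/2 = 53680.
η = (ΔQ/Q̄) ÷ (ΔI/Ī) = (31.4/546.3) ÷ (-17260/53680) = -0.18.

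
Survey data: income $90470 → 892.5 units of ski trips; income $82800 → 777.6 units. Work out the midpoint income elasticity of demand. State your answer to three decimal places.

ΔQ = 777.6 − 892.5 = -114.9; midpoint Q̄ = (892.5 + 777.6)/2 = 835.05.
ΔI = 82800 − 90470 = -7670; midpoint Ī = (90470 + 82800)/2 = 86635.
η = (ΔQ/Q̄) ÷ (ΔI/Ī) = (-114.9/835.05) ÷ (-7670/86635) = 1.554.

1.554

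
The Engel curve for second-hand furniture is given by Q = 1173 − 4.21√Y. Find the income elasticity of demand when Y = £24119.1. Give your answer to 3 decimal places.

At Y = 24119.1: Q = 519.173.
dQ/dY = -4.21/(2√Y) = -0.0135541 at this income.
η = (dQ/dY)·(Y/Q) = -0.0135541 × (24119.1/519.173) = -0.630.

-0.630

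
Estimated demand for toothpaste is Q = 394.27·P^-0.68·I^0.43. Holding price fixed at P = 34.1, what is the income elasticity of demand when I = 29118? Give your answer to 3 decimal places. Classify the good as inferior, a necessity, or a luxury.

0.430 (necessity)

For a multiplicative demand Q = A·P^α·I^β, the income elasticity is β everywhere.
Here β = 0.43, so η = 0.430.
Since 0 < η < 1, this is a necessity.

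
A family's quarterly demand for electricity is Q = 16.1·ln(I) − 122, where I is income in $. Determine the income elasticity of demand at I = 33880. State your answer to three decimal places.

At I = 33880: Q = 45.932.
dQ/dI = 16.1/I = 0.000475207 at this income.
η = (dQ/dI)·(I/Q) = 0.000475207 × (33880/45.932) = 0.351.

0.351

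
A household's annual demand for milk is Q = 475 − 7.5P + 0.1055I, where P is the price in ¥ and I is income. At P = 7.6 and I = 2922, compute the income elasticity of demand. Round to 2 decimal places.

At P = 7.6, I = 2922: Q = 726.271.
Holding P constant, ∂Q/∂I = 0.1055.
η_I = (∂Q/∂I)·(I/Q) = 0.1055 × (2922/726.271) = 0.42.

0.42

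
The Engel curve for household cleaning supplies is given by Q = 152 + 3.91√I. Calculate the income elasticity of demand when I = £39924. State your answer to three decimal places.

At I = 39924: Q = 933.257.
dQ/dI = 3.91/(2√I) = 0.0097843 at this income.
η = (dQ/dI)·(I/Q) = 0.0097843 × (39924/933.257) = 0.419.

0.419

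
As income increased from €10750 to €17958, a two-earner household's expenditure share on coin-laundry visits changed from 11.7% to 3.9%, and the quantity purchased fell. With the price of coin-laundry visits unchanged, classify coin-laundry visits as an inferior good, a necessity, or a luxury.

Quantity demanded falls as income rises, so η < 0.

inferior good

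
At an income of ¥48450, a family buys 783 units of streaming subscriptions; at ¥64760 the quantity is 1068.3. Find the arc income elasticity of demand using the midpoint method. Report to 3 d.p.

ΔQ = 1068.3 − 783 = 285.3; midpoint Q̄ = (783 + 1068.3)/2 = 925.65.
ΔI = 64760 − 48450 = 16310; midpoint Ī = (48450 + 64760)/2 = 56605.
η = (ΔQ/Q̄) ÷ (ΔI/Ī) = (285.3/925.65) ÷ (16310/56605) = 1.070.

1.070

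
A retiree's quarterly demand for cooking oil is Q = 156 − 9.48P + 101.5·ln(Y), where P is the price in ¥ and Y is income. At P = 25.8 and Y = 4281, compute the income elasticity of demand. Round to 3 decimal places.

At P = 25.8, Y = 4281: Q = 760.153.
Holding P constant, ∂Q/∂Y = 101.5/Y = 0.0237094.
η_Y = (∂Q/∂Y)·(Y/Q) = 0.0237094 × (4281/760.153) = 0.134.

0.134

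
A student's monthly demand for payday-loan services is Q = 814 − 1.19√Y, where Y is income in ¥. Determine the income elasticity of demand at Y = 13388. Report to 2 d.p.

-0.10

At Y = 13388: Q = 676.309.
dQ/dY = -1.19/(2√Y) = -0.00514232 at this income.
η = (dQ/dY)·(Y/Q) = -0.00514232 × (13388/676.309) = -0.10.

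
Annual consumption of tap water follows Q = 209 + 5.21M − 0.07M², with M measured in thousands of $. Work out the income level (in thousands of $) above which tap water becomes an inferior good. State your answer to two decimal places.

dQ/dM = 5.21 − 0.14M.
The good is inferior where dQ/dM < 0. Setting dQ/dM = 0 gives M = 5.21 / 0.14 = 37.21.

37.21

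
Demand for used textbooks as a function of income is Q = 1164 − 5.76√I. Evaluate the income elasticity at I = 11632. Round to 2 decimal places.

At I = 11632: Q = 542.774.
dQ/dI = -5.76/(2√I) = -0.0267033 at this income.
η = (dQ/dI)·(I/Q) = -0.0267033 × (11632/542.774) = -0.57.

-0.57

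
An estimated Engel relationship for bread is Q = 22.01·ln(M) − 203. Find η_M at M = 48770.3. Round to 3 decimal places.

0.636

At M = 48770.3: Q = 34.595.
dQ/dM = 22.01/M = 0.000451299 at this income.
η = (dQ/dM)·(M/Q) = 0.000451299 × (48770.3/34.595) = 0.636.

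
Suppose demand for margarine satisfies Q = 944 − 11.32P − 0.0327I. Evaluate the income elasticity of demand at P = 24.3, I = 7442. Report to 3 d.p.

At P = 24.3, I = 7442: Q = 425.571.
Holding P constant, ∂Q/∂I = −0.0327.
η_I = (∂Q/∂I)·(I/Q) = -0.0327 × (7442/425.571) = -0.572.

-0.572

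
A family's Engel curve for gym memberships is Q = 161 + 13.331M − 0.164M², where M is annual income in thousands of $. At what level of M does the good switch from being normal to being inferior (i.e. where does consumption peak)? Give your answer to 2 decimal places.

40.64

dQ/dM = 13.331 − 0.328M.
The good is inferior where dQ/dM < 0. Setting dQ/dM = 0 gives M = 13.331 / 0.328 = 40.64.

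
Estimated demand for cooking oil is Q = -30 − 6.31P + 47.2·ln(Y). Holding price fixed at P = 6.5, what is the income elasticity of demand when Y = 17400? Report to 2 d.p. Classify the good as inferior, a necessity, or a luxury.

0.12 (necessity)

At P = 6.5, Y = 17400: Q = 389.856.
Holding P constant, ∂Q/∂Y = 47.2/Y = 0.00271264.
η_Y = (∂Q/∂Y)·(Y/Q) = 0.00271264 × (17400/389.856) = 0.12.
Since 0 < η < 1, this is a necessity.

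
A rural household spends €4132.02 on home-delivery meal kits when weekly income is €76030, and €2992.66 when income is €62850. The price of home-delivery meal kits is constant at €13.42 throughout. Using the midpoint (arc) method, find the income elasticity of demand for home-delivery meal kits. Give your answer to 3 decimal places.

With a constant price, Q₁ = 4132.02/13.42 = 307.900 and Q₂ = 2992.66/13.42 = 223.000 (equivalently, work directly with expenditure since P cancels).
Midpoint %ΔQ = (2992.66 − 4132.02)/3562.34 = -0.31983; midpoint %ΔI = (62850 − 76030)/69440 = -0.18980.
η = -0.31983 / -0.18980 = 1.685.

1.685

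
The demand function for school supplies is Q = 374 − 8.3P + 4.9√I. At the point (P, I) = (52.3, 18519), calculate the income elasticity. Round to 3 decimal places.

0.550

At P = 52.3, I = 18519: Q = 606.724.
Holding P constant, ∂Q/∂I = 4.9/(2√I) = 0.0180035.
η_I = (∂Q/∂I)·(I/Q) = 0.0180035 × (18519/606.724) = 0.550.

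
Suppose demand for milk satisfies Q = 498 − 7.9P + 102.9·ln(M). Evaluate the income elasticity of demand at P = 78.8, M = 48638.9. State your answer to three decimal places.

At P = 78.8, M = 48638.9: Q = 985.995.
Holding P constant, ∂Q/∂M = 102.9/M = 0.00211559.
η_M = (∂Q/∂M)·(M/Q) = 0.00211559 × (48638.9/985.995) = 0.104.

0.104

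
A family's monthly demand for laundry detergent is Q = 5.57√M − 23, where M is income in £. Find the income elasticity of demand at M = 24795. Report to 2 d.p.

0.51

At M = 24795: Q = 854.076.
dQ/dM = 5.57/(2√M) = 0.0176866 at this income.
η = (dQ/dM)·(M/Q) = 0.0176866 × (24795/854.076) = 0.51.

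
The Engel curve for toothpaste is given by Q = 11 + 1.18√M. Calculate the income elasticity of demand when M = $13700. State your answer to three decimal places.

At M = 13700: Q = 149.115.
dQ/dM = 1.18/(2√M) = 0.00504071 at this income.
η = (dQ/dM)·(M/Q) = 0.00504071 × (13700/149.115) = 0.463.

0.463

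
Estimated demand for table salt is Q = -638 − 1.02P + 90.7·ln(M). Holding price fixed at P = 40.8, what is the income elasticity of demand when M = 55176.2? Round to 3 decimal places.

0.292

At P = 40.8, M = 55176.2: Q = 310.673.
Holding P constant, ∂Q/∂M = 90.7/M = 0.00164382.
η_M = (∂Q/∂M)·(M/Q) = 0.00164382 × (55176.2/310.673) = 0.292.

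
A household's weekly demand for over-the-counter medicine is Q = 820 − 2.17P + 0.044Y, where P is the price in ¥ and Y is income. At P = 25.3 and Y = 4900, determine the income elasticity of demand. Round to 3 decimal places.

At P = 25.3, Y = 4900: Q = 980.699.
Holding P constant, ∂Q/∂Y = 0.044.
η_Y = (∂Q/∂Y)·(Y/Q) = 0.044 × (4900/980.699) = 0.220.

0.220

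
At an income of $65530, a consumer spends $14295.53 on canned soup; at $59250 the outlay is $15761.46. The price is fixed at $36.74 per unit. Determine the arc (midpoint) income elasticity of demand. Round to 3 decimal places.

With a constant price, Q₁ = 14295.53/36.74 = 389.100 and Q₂ = 15761.46/36.74 = 429.000 (equivalently, work directly with expenditure since P cancels).
Midpoint %ΔQ = (15761.46 − 14295.53)/15028.50 = 0.09754; midpoint %ΔI = (59250 − 65530)/62390 = -0.10066.
η = 0.09754 / -0.10066 = -0.969.

-0.969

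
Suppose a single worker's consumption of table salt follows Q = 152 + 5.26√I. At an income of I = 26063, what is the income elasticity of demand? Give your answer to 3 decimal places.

0.424

At I = 26063: Q = 1001.176.
dQ/dI = 5.26/(2√I) = 0.0162908 at this income.
η = (dQ/dI)·(I/Q) = 0.0162908 × (26063/1001.176) = 0.424.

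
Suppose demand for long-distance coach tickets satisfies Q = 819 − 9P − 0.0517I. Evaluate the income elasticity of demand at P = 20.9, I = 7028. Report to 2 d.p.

At P = 20.9, I = 7028: Q = 267.552.
Holding P constant, ∂Q/∂I = −0.0517.
η_I = (∂Q/∂I)·(I/Q) = -0.0517 × (7028/267.552) = -1.36.

-1.36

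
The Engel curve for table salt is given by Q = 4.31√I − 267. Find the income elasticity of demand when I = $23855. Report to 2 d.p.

At I = 23855: Q = 398.682.
dQ/dI = 4.31/(2√I) = 0.0139527 at this income.
η = (dQ/dI)·(I/Q) = 0.0139527 × (23855/398.682) = 0.83.

0.83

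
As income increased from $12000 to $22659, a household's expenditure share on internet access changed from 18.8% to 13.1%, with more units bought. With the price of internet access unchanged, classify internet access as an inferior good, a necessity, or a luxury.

Quantity rises but the budget share falls as income rises, so 0 < η < 1.

necessity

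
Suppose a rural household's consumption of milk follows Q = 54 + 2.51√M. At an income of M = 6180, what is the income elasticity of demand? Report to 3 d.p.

At M = 6180: Q = 251.319.
dQ/dM = 2.51/(2√M) = 0.0159643 at this income.
η = (dQ/dM)·(M/Q) = 0.0159643 × (6180/251.319) = 0.393.

0.393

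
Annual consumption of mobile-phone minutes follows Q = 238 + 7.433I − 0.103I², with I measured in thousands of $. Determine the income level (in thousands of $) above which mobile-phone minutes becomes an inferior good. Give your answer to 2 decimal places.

dQ/dI = 7.433 − 0.206I.
The good is inferior where dQ/dI < 0. Setting dQ/dI = 0 gives I = 7.433 / 0.206 = 36.08.

36.08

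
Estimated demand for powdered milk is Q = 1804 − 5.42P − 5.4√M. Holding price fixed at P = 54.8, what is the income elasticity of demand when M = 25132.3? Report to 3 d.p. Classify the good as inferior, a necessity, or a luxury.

At P = 54.8, M = 25132.3: Q = 650.913.
Holding P constant, ∂Q/∂M = -5.4/(2√M) = -0.0170313.
η_M = (∂Q/∂M)·(M/Q) = -0.0170313 × (25132.3/650.913) = -0.658.
Since η < 0, this is an inferior good.

-0.658 (inferior good)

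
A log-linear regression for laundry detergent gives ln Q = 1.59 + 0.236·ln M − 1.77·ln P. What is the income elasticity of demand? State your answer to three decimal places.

In a log-linear demand, the coefficient on ln M is the income elasticity.
So η = 0.236.

0.236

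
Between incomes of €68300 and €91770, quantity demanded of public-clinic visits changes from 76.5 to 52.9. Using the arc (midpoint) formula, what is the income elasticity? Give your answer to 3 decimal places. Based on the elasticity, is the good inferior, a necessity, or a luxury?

-1.244 (inferior good)

ΔQ = 52.9 − 76.5 = -23.6; midpoint Q̄ = (76.5 + 52.9)/2 = 64.7.
ΔI = 91770 − 68300 = 23470; midpoint Ī = (68300 + 91770)/2 = 80035.
η = (ΔQ/Q̄) ÷ (ΔI/Ī) = (-23.6/64.7) ÷ (23470/80035) = -1.244.
η < 0 ⇒ inferior good.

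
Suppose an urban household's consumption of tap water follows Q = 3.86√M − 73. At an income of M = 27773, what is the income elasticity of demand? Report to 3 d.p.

At M = 27773: Q = 570.278.
dQ/dM = 3.86/(2√M) = 0.011581 at this income.
η = (dQ/dM)·(M/Q) = 0.011581 × (27773/570.278) = 0.564.

0.564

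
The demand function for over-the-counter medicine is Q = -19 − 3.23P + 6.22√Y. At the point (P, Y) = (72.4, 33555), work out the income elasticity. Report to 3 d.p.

0.643

At P = 72.4, Y = 33555: Q = 886.529.
Holding P constant, ∂Q/∂Y = 6.22/(2√Y) = 0.0169778.
η_Y = (∂Q/∂Y)·(Y/Q) = 0.0169778 × (33555/886.529) = 0.643.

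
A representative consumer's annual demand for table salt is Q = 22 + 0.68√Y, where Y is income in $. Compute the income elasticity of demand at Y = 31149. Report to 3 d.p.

At Y = 31149: Q = 142.014.
dQ/dY = 0.68/(2√Y) = 0.00192645 at this income.
η = (dQ/dY)·(Y/Q) = 0.00192645 × (31149/142.014) = 0.423.

0.423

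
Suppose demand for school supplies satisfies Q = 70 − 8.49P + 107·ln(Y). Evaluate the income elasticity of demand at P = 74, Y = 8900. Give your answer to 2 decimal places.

0.26

At P = 74, Y = 8900: Q = 414.777.
Holding P constant, ∂Q/∂Y = 107/Y = 0.0120225.
η_Y = (∂Q/∂Y)·(Y/Q) = 0.0120225 × (8900/414.777) = 0.26.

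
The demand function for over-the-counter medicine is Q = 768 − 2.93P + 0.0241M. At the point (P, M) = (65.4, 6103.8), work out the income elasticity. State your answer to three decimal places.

At P = 65.4, M = 6103.8: Q = 723.480.
Holding P constant, ∂Q/∂M = 0.0241.
η_M = (∂Q/∂M)·(M/Q) = 0.0241 × (6103.8/723.480) = 0.203.

0.203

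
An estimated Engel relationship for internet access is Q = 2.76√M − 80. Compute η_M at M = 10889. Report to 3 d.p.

0.692

At M = 10889: Q = 208.007.
dQ/dM = 2.76/(2√M) = 0.0132247 at this income.
η = (dQ/dM)·(M/Q) = 0.0132247 × (10889/208.007) = 0.692.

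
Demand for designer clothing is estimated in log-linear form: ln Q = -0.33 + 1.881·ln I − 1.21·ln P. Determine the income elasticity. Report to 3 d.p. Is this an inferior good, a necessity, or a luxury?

In a log-linear demand, the coefficient on ln I is the income elasticity.
So η = 1.881.
η > 1 ⇒ luxury.

1.881 (luxury)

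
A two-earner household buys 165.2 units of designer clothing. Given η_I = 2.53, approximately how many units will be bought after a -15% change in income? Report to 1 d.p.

%ΔQ ≈ η × %ΔI = 2.53 × (-15%) = -37.95%.
New Q ≈ 165.2 × (1 − 0.3795) = 102.5.

102.5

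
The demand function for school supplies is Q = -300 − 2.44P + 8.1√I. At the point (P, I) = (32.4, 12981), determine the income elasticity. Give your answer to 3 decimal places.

At P = 32.4, I = 12981: Q = 543.811.
Holding P constant, ∂Q/∂I = 8.1/(2√I) = 0.0355468.
η_I = (∂Q/∂I)·(I/Q) = 0.0355468 × (12981/543.811) = 0.849.

0.849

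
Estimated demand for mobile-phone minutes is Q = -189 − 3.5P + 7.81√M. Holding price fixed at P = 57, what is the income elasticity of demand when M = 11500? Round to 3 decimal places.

At P = 57, M = 11500: Q = 449.029.
Holding P constant, ∂Q/∂M = 7.81/(2√M) = 0.0364143.
η_M = (∂Q/∂M)·(M/Q) = 0.0364143 × (11500/449.029) = 0.933.

0.933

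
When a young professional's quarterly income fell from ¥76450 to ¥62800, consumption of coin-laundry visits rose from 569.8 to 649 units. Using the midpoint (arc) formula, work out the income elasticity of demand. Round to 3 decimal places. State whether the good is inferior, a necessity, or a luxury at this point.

ΔQ = 649 − 569.8 = 79.2; midpoint Q̄ = (569.8 + 649)/2 = 609.4.
ΔI = 62800 − 76450 = -13650; midpoint Ī = (76450 + 62800)/2 = 69625.
η = (ΔQ/Q̄) ÷ (ΔI/Ī) = (79.2/609.4) ÷ (-13650/69625) = -0.663.
η < 0 ⇒ inferior good.

-0.663 (inferior good)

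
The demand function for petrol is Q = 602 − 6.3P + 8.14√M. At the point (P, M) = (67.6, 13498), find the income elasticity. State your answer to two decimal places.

0.42

At P = 67.6, M = 13498: Q = 1121.832.
Holding P constant, ∂Q/∂M = 8.14/(2√M) = 0.0350316.
η_M = (∂Q/∂M)·(M/Q) = 0.0350316 × (13498/1121.832) = 0.42.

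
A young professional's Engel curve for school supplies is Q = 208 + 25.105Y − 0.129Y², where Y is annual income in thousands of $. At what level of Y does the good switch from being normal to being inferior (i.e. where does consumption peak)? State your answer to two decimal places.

97.31

dQ/dY = 25.105 − 0.258Y.
The good is inferior where dQ/dY < 0. Setting dQ/dY = 0 gives Y = 25.105 / 0.258 = 97.31.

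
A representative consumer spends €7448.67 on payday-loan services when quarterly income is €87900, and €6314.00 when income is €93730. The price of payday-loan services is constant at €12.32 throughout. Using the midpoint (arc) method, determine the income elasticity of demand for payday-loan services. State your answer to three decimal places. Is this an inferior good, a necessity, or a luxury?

With a constant price, Q₁ = 7448.67/12.32 = 604.600 and Q₂ = 6314.00/12.32 = 512.500 (equivalently, work directly with expenditure since P cancels).
Midpoint %ΔQ = (6314.00 − 7448.67)/6881.34 = -0.16489; midpoint %ΔI = (93730 − 87900)/90815 = 0.06420.
η = -0.16489 / 0.06420 = -2.569.
η < 0 ⇒ inferior good.

-2.569 (inferior good)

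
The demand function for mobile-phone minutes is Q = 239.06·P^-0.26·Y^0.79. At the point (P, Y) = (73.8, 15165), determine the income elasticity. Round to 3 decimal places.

For a multiplicative demand Q = A·P^α·Y^β, the income elasticity is β everywhere.
Here β = 0.79, so η = 0.790.

0.790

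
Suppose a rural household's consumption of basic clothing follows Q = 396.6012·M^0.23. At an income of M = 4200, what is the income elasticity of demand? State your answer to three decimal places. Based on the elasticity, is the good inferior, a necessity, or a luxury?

0.230 (necessity)

For Q = A·M^β the income elasticity is constant and equal to β.
Here β = 0.23, so η = 0.230.
Since 0 < η < 1, the good is a necessity.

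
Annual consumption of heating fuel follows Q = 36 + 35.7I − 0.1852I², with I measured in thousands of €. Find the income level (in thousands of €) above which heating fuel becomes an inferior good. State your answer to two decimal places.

dQ/dI = 35.7 − 0.3704I.
The good is inferior where dQ/dI < 0. Setting dQ/dI = 0 gives I = 35.7 / 0.3704 = 96.38.

96.38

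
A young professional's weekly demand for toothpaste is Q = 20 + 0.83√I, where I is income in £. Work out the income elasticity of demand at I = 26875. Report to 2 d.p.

At I = 26875: Q = 156.067.
dQ/dI = 0.83/(2√I) = 0.00253148 at this income.
η = (dQ/dI)·(I/Q) = 0.00253148 × (26875/156.067) = 0.44.

0.44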